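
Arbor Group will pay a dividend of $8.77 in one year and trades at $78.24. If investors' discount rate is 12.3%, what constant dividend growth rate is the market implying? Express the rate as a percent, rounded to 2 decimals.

From P₀ = D₁/(r − g), the implied growth is g = r − D₁/P₀.
g = 0.123 − 8.77/78.24 = 0.123 − 0.11209 = 0.01091

1.09%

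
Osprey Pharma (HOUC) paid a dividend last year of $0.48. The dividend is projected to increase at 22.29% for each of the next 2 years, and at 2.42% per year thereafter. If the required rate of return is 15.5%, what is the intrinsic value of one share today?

Two-stage DDM. Project D₁…D_2 at 0.2229, terminal growth 0.0242, discount at r = 0.155.
D_1 = 0.5870
D_2 = 0.7178
Terminal value at t=2: TV = D_3/(r−g) = 0.7352/(0.155−0.0242) = 5.6208
P₀ = 0.5870/(1+0.155)^1 + 0.7178/(1+0.155)^2 + 5.6208/(1+0.155)^2 = 5.2597

$5.26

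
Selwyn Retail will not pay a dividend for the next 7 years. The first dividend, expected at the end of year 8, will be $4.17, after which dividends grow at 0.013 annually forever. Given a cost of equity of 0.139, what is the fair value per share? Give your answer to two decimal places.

Deferred-dividend DDM. At t=7 the remaining stream is a growing perpetuity with first payment D_8 = 4.17.
V_7 = D_8/(r−g) = 4.17/(0.139−0.013) = 33.0952
P₀ = V_7/(1+r)^7 = 33.0952/(1+0.139)^7 = 13.3076

$13.31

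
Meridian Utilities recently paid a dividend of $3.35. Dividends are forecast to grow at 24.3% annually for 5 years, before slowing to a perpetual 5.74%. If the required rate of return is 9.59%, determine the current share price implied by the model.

$197.54

Two-stage DDM. Project D₁…D_5 at 0.243, terminal growth 0.0574, discount at r = 0.0959.
D_1 = 4.1640
D_2 = 5.1759
D_3 = 6.4337
D_4 = 7.9970
D_5 = 9.9403
Terminal value at t=5: TV = D_6/(r−g) = 10.5109/(0.0959−0.0574) = 273.0103
P₀ = 4.1640/(1+0.0959)^1 + 5.1759/(1+0.0959)^2 + 6.4337/(1+0.0959)^3 + 7.9970/(1+0.0959)^4 + 9.9403/(1+0.0959)^5 + 273.0103/(1+0.0959)^5 = 197.5430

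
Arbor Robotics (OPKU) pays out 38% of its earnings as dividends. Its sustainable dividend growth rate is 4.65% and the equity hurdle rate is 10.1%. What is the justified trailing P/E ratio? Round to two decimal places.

7.30

Justified trailing P/E = b(1+g)/(r−g) = 0.38×(1+0.0465)/(0.101−0.0465) = 7.2967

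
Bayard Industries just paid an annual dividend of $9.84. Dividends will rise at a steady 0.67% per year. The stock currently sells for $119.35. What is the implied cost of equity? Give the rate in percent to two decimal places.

Rearranging the constant-growth DDM: r = D₁/P₀ + g.
D₁ = 9.84 × (1 + 0.0067) = 9.9059.
r = 9.9059 / 119.35 + 0.0067 = 0.08300 + 0.0067 = 0.08970

8.97%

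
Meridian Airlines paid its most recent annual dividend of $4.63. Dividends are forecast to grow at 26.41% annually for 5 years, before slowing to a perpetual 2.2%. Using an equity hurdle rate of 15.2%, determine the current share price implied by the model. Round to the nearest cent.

Two-stage DDM. Project D₁…D_5 at 0.2641, terminal growth 0.022, discount at r = 0.152.
D_1 = 5.8528
D_2 = 7.3985
D_3 = 9.3524
D_4 = 11.8224
D_5 = 14.9447
Terminal value at t=5: TV = D_6/(r−g) = 15.2735/(0.152−0.022) = 117.4886
P₀ = 5.8528/(1+0.152)^1 + 7.3985/(1+0.152)^2 + 9.3524/(1+0.152)^3 + 11.8224/(1+0.152)^4 + 14.9447/(1+0.152)^5 + 117.4886/(1+0.152)^5 = 88.7588

$88.76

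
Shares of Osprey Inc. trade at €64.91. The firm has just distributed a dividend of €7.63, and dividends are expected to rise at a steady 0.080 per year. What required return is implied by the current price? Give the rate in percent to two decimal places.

Rearranging the constant-growth DDM: r = D₁/P₀ + g.
D₁ = 7.63 × (1 + 0.08) = 8.2404.
r = 8.2404 / 64.91 + 0.08 = 0.12695 + 0.08 = 0.20695

20.70%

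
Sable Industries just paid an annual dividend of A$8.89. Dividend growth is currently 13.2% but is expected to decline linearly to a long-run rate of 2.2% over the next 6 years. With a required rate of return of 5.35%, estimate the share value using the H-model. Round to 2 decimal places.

A$381.56

H-model: P₀ = D₀[(1+g_L) + H(g_S−g_L)]/(r−g_L), with H = 6/2 = 3.
P₀ = 8.89 × [(1+0.022) + 3×(0.132−0.022)] / (0.0535−0.022)
   = 8.89 × 1.3520 / 0.0315 = 381.5644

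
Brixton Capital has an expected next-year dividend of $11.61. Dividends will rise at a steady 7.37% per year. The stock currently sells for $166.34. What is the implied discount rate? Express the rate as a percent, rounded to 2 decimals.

14.35%

Rearranging the constant-growth DDM: r = D₁/P₀ + g.
r = 11.6100 / 166.34 + 0.0737 = 0.06980 + 0.0737 = 0.14350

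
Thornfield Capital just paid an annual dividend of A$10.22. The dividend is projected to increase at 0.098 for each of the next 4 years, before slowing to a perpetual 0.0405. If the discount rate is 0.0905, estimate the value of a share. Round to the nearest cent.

Two-stage DDM. Project D₁…D_4 at 0.098, terminal growth 0.0405, discount at r = 0.0905.
D_1 = 11.2216
D_2 = 12.3213
D_3 = 13.5288
D_4 = 14.8546
Terminal value at t=4: TV = D_5/(r−g) = 15.4562/(0.0905−0.0405) = 309.1237
P₀ = 11.2216/(1+0.0905)^1 + 12.3213/(1+0.0905)^2 + 13.5288/(1+0.0905)^3 + 14.8546/(1+0.0905)^4 + 309.1237/(1+0.0905)^4 = 260.1774

A$260.18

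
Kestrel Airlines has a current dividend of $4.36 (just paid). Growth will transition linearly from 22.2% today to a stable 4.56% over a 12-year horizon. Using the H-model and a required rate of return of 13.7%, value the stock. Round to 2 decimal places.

H-model: P₀ = D₀[(1+g_L) + H(g_S−g_L)]/(r−g_L), with H = 12/2 = 6.
P₀ = 4.36 × [(1+0.0456) + 6×(0.222−0.0456)] / (0.137−0.0456)
   = 4.36 × 2.1040 / 0.0914 = 100.3659

$100.37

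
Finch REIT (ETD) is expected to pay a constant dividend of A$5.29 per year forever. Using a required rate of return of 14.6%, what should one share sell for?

A$36.23

Zero-growth DDM (perpetuity): P₀ = D/r = 5.29 / 0.146 = 36.2329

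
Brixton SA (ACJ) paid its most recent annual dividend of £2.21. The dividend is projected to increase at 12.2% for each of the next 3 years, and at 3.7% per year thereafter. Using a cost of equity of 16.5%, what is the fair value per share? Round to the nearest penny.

Two-stage DDM. Project D₁…D_3 at 0.122, terminal growth 0.037, discount at r = 0.165.
D_1 = 2.4796
D_2 = 2.7821
D_3 = 3.1216
Terminal value at t=3: TV = D_4/(r−g) = 3.2371/(0.165−0.037) = 25.2895
P₀ = 2.4796/(1+0.165)^1 + 2.7821/(1+0.165)^2 + 3.1216/(1+0.165)^3 + 25.2895/(1+0.165)^3 = 22.1467

£22.15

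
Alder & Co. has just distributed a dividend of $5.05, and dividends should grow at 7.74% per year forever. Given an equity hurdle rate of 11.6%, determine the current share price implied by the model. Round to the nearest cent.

Gordon growth model: P₀ = D₁/(r − g). D₁ = 5.05 × (1 + 0.0774) = 5.4409.
P₀ = 5.4409 / (0.116 − 0.0774) = 5.4409 / 0.0386 = 140.9552

$140.96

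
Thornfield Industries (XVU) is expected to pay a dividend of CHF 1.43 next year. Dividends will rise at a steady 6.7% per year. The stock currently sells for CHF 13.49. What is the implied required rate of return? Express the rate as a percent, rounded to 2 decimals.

17.30%

Rearranging the constant-growth DDM: r = D₁/P₀ + g.
r = 1.4300 / 13.49 + 0.067 = 0.10600 + 0.067 = 0.17300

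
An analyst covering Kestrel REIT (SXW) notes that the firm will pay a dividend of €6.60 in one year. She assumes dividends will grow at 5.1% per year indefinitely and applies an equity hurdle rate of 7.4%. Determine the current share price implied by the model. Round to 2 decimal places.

€286.96

Gordon growth model: P₀ = D₁/(r − g), with D₁ = 6.60 given directly.
P₀ = 6.6000 / (0.074 − 0.051) = 6.6000 / 0.023 = 286.9565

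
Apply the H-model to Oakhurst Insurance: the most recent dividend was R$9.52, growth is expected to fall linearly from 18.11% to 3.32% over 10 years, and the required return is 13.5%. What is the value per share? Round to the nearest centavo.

H-model: P₀ = D₀[(1+g_L) + H(g_S−g_L)]/(r−g_L), with H = 10/2 = 5.
P₀ = 9.52 × [(1+0.0332) + 5×(0.1811−0.0332)] / (0.135−0.0332)
   = 9.52 × 1.7727 / 0.1018 = 165.7771

R$165.78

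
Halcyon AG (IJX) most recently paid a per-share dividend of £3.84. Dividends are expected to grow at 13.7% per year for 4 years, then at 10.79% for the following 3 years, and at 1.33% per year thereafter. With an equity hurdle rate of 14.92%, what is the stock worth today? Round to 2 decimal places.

Three-stage DDM. Project D₁…D_7; terminal Gordon value at t=7 with g = 0.0133; discount at r = 0.1492.
D_1 = 4.3661
D_2 = 4.9642
D_3 = 5.6443
D_4 = 6.4176
D_5 = 7.1101
D_6 = 7.8772
D_7 = 8.7272
TV_7 = 8.8433/(0.1492−0.0133) = 65.0719
P₀ = Σ Dₜ/(1+r)ᵗ + TV_7/(1+r)^7 = 49.8030

£49.80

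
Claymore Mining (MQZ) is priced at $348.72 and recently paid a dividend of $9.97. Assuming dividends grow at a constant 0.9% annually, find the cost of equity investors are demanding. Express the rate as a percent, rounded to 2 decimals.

3.78%

Rearranging the constant-growth DDM: r = D₁/P₀ + g.
D₁ = 9.97 × (1 + 0.009) = 10.0597.
r = 10.0597 / 348.72 + 0.009 = 0.02885 + 0.009 = 0.03785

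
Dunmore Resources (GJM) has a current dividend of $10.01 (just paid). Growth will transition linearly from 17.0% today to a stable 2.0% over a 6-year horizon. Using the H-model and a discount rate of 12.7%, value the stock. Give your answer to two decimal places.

$137.52

H-model: P₀ = D₀[(1+g_L) + H(g_S−g_L)]/(r−g_L), with H = 6/2 = 3.
P₀ = 10.01 × [(1+0.02) + 3×(0.17−0.02)] / (0.127−0.02)
   = 10.01 × 1.4700 / 0.107 = 137.5206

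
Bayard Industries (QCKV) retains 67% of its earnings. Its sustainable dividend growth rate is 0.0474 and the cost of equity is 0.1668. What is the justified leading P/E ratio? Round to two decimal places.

2.76

Payout ratio b = 1 − 0.67 = 0.33.
Justified leading P/E = b/(r−g) = 0.33/(0.1668−0.0474) = 2.7638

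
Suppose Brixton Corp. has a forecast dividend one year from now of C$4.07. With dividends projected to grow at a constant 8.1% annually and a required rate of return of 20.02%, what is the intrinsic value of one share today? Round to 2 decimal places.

Gordon growth model: P₀ = D₁/(r − g), with D₁ = 4.07 given directly.
P₀ = 4.0700 / (0.2002 − 0.081) = 4.0700 / 0.1192 = 34.1443

C$34.14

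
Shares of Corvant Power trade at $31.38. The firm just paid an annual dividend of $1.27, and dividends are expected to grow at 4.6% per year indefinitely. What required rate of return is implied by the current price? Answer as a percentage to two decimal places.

Rearranging the constant-growth DDM: r = D₁/P₀ + g.
D₁ = 1.27 × (1 + 0.046) = 1.3284.
r = 1.3284 / 31.38 + 0.046 = 0.04233 + 0.046 = 0.08833

8.83%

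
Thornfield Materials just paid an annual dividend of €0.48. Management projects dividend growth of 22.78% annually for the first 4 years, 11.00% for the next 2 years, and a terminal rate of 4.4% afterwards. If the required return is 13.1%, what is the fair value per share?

Three-stage DDM. Project D₁…D_6; terminal Gordon value at t=6 with g = 0.044; discount at r = 0.131.
D_1 = 0.5893
D_2 = 0.7236
D_3 = 0.8884
D_4 = 1.0908
D_5 = 1.2108
D_6 = 1.3440
TV_6 = 1.4031/(0.131−0.044) = 16.1279
P₀ = Σ Dₜ/(1+r)ᵗ + TV_6/(1+r)^6 = 11.3695

€11.37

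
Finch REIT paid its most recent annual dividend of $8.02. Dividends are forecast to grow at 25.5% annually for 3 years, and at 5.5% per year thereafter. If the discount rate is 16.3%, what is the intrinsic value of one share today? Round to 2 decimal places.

Two-stage DDM. Project D₁…D_3 at 0.255, terminal growth 0.055, discount at r = 0.163.
D_1 = 10.0651
D_2 = 12.6317
D_3 = 15.8528
Terminal value at t=3: TV = D_4/(r−g) = 16.7247/(0.163−0.055) = 154.8582
P₀ = 10.0651/(1+0.163)^1 + 12.6317/(1+0.163)^2 + 15.8528/(1+0.163)^3 + 154.8582/(1+0.163)^3 = 126.5166

$126.52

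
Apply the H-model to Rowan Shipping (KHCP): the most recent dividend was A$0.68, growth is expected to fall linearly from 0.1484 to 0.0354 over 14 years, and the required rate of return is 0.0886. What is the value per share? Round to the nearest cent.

H-model: P₀ = D₀[(1+g_L) + H(g_S−g_L)]/(r−g_L), with H = 14/2 = 7.
P₀ = 0.68 × [(1+0.0354) + 7×(0.1484−0.0354)] / (0.0886−0.0354)
   = 0.68 × 1.8264 / 0.0532 = 23.3450

A$23.34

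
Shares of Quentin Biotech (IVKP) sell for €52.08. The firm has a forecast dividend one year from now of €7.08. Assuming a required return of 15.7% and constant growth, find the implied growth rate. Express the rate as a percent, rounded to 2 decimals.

2.11%

From P₀ = D₁/(r − g), the implied growth is g = r − D₁/P₀.
g = 0.157 − 7.08/52.08 = 0.157 − 0.13594 = 0.02106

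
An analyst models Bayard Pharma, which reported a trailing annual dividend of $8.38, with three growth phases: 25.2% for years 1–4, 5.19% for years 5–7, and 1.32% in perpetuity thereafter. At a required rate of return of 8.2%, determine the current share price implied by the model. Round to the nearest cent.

$294.81

Three-stage DDM. Project D₁…D_7; terminal Gordon value at t=7 with g = 0.0132; discount at r = 0.082.
D_1 = 10.4918
D_2 = 13.1357
D_3 = 16.4459
D_4 = 20.5902
D_5 = 21.6589
D_6 = 22.7830
D_7 = 23.9654
TV_7 = 24.2817/(0.082−0.0132) = 352.9323
P₀ = Σ Dₜ/(1+r)ᵗ + TV_7/(1+r)^7 = 294.8126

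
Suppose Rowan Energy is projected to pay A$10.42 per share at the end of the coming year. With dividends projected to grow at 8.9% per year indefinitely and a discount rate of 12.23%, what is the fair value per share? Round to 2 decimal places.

A$312.91

Gordon growth model: P₀ = D₁/(r − g), with D₁ = 10.42 given directly.
P₀ = 10.4200 / (0.1223 − 0.089) = 10.4200 / 0.0333 = 312.9129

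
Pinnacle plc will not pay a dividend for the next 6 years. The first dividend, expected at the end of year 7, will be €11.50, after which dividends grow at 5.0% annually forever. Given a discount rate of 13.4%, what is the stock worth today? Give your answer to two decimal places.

Deferred-dividend DDM. At t=6 the remaining stream is a growing perpetuity with first payment D_7 = 11.50.
V_6 = D_7/(r−g) = 11.50/(0.134−0.05) = 136.9048
P₀ = V_6/(1+r)^6 = 136.9048/(1+0.134)^6 = 64.3784

€64.38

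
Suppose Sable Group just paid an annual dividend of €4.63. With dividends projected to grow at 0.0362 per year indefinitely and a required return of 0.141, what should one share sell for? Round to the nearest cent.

Gordon growth model: P₀ = D₁/(r − g). D₁ = 4.63 × (1 + 0.0362) = 4.7976.
P₀ = 4.7976 / (0.141 − 0.0362) = 4.7976 / 0.1048 = 45.7787

€45.78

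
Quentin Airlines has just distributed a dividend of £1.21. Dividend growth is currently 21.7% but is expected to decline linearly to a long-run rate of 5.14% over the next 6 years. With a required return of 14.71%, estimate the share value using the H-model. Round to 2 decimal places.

£19.57

H-model: P₀ = D₀[(1+g_L) + H(g_S−g_L)]/(r−g_L), with H = 6/2 = 3.
P₀ = 1.21 × [(1+0.0514) + 3×(0.217−0.0514)] / (0.1471−0.0514)
   = 1.21 × 1.5482 / 0.0957 = 19.5749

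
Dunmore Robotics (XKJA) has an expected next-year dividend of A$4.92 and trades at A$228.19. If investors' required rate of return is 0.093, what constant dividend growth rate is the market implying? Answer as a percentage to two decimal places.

From P₀ = D₁/(r − g), the implied growth is g = r − D₁/P₀.
g = 0.093 − 4.92/228.19 = 0.093 − 0.02156 = 0.07144

7.14%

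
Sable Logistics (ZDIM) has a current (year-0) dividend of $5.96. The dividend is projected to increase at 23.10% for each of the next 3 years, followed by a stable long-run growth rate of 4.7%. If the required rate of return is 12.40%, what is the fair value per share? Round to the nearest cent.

Two-stage DDM. Project D₁…D_3 at 0.231, terminal growth 0.047, discount at r = 0.124.
D_1 = 7.3368
D_2 = 9.0316
D_3 = 11.1178
Terminal value at t=3: TV = D_4/(r−g) = 11.6404/(0.124−0.047) = 151.1737
P₀ = 7.3368/(1+0.124)^1 + 9.0316/(1+0.124)^2 + 11.1178/(1+0.124)^3 + 151.1737/(1+0.124)^3 = 127.9632

$127.96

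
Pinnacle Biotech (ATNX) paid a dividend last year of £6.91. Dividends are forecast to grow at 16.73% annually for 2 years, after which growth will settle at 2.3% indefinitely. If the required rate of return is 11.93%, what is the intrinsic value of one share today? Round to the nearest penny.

£94.56

Two-stage DDM. Project D₁…D_2 at 0.1673, terminal growth 0.023, discount at r = 0.1193.
D_1 = 8.0660
D_2 = 9.4155
Terminal value at t=2: TV = D_3/(r−g) = 9.6320/(0.1193−0.023) = 100.0213
P₀ = 8.0660/(1+0.1193)^1 + 9.4155/(1+0.1193)^2 + 100.0213/(1+0.1193)^2 = 94.5578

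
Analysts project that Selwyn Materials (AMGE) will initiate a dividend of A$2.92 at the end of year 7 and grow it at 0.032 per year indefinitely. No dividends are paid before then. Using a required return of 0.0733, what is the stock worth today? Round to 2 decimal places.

Deferred-dividend DDM. At t=6 the remaining stream is a growing perpetuity with first payment D_7 = 2.92.
V_6 = D_7/(r−g) = 2.92/(0.0733−0.032) = 70.7022
P₀ = V_6/(1+r)^6 = 70.7022/(1+0.0733)^6 = 46.2494

A$46.25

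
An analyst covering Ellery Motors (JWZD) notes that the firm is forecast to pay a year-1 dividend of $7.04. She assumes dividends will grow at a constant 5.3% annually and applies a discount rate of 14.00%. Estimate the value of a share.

Gordon growth model: P₀ = D₁/(r − g), with D₁ = 7.04 given directly.
P₀ = 7.0400 / (0.14 − 0.053) = 7.0400 / 0.087 = 80.9195

$80.92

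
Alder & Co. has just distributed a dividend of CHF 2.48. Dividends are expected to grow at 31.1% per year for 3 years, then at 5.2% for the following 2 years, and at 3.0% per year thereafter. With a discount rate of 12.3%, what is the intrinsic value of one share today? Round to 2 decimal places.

Three-stage DDM. Project D₁…D_5; terminal Gordon value at t=5 with g = 0.03; discount at r = 0.123.
D_1 = 3.2513
D_2 = 4.2624
D_3 = 5.5880
D_4 = 5.8786
D_5 = 6.1843
TV_5 = 6.3698/(0.123−0.03) = 68.4929
P₀ = Σ Dₜ/(1+r)ᵗ + TV_5/(1+r)^5 = 55.7278

CHF 55.73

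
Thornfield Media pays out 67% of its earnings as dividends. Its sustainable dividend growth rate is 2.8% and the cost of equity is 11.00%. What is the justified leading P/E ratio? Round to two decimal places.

Justified leading P/E = b/(r−g) = 0.67/(0.11−0.028) = 8.1707

8.17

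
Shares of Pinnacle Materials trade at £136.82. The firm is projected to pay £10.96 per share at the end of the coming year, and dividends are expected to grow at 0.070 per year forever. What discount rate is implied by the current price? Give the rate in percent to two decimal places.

15.01%

Rearranging the constant-growth DDM: r = D₁/P₀ + g.
r = 10.9600 / 136.82 + 0.07 = 0.08011 + 0.07 = 0.15011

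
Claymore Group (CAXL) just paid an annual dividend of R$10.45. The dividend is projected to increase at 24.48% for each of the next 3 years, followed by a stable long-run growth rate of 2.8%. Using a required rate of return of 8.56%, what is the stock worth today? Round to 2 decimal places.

Two-stage DDM. Project D₁…D_3 at 0.2448, terminal growth 0.028, discount at r = 0.0856.
D_1 = 13.0082
D_2 = 16.1926
D_3 = 20.1565
Terminal value at t=3: TV = D_4/(r−g) = 20.7209/(0.0856−0.028) = 359.7375
P₀ = 13.0082/(1+0.0856)^1 + 16.1926/(1+0.0856)^2 + 20.1565/(1+0.0856)^3 + 359.7375/(1+0.0856)^3 = 322.6513

R$322.65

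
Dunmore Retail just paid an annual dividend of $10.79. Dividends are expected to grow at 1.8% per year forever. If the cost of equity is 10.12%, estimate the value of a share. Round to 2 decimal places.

$132.02

Gordon growth model: P₀ = D₁/(r − g). D₁ = 10.79 × (1 + 0.018) = 10.9842.
P₀ = 10.9842 / (0.1012 − 0.018) = 10.9842 / 0.0832 = 132.0219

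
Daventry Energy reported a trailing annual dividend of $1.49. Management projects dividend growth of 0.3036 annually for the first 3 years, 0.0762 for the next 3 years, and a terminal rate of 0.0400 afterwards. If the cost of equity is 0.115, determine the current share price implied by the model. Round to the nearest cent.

Three-stage DDM. Project D₁…D_6; terminal Gordon value at t=6 with g = 0.04; discount at r = 0.115.
D_1 = 1.9424
D_2 = 2.5321
D_3 = 3.3008
D_4 = 3.5523
D_5 = 3.8230
D_6 = 4.1143
TV_6 = 4.2789/(0.115−0.04) = 57.0519
P₀ = Σ Dₜ/(1+r)ᵗ + TV_6/(1+r)^6 = 42.5085

$42.51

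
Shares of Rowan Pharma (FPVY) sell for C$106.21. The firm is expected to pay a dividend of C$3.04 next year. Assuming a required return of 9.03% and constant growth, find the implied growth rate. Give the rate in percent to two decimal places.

From P₀ = D₁/(r − g), the implied growth is g = r − D₁/P₀.
g = 0.0903 − 3.04/106.21 = 0.0903 − 0.02862 = 0.06168

6.17%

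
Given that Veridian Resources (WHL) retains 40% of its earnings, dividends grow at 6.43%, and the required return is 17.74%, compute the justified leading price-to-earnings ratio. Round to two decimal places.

5.31

Payout ratio b = 1 − 0.40 = 0.60.
Justified leading P/E = b/(r−g) = 0.60/(0.1774−0.0643) = 5.3050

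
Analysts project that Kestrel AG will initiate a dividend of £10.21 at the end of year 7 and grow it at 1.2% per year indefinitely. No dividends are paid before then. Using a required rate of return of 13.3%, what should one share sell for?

£39.89

Deferred-dividend DDM. At t=6 the remaining stream is a growing perpetuity with first payment D_7 = 10.21.
V_6 = D_7/(r−g) = 10.21/(0.133−0.012) = 84.3802
P₀ = V_6/(1+r)^6 = 84.3802/(1+0.133)^6 = 39.8897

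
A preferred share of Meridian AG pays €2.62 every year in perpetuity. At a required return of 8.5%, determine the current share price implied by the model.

Zero-growth DDM (perpetuity): P₀ = D/r = 2.62 / 0.085 = 30.8235

€30.82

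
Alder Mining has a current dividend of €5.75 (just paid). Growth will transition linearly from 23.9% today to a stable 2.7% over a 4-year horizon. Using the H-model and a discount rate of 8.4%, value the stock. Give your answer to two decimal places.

H-model: P₀ = D₀[(1+g_L) + H(g_S−g_L)]/(r−g_L), with H = 4/2 = 2.
P₀ = 5.75 × [(1+0.027) + 2×(0.239−0.027)] / (0.084−0.027)
   = 5.75 × 1.4510 / 0.057 = 146.3728

€146.37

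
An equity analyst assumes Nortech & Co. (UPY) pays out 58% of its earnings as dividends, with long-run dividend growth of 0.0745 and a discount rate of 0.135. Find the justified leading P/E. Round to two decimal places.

Justified leading P/E = b/(r−g) = 0.58/(0.135−0.0745) = 9.5868

9.59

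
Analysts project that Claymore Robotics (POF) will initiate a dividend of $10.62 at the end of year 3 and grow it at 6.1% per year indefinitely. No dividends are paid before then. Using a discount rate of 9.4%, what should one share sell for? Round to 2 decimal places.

$268.89

Deferred-dividend DDM. At t=2 the remaining stream is a growing perpetuity with first payment D_3 = 10.62.
V_2 = D_3/(r−g) = 10.62/(0.094−0.061) = 321.8182
P₀ = V_2/(1+r)^2 = 321.8182/(1+0.094)^2 = 268.8908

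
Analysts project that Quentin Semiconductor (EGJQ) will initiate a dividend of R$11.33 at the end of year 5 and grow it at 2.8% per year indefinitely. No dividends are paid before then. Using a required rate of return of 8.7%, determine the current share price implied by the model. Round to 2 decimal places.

Deferred-dividend DDM. At t=4 the remaining stream is a growing perpetuity with first payment D_5 = 11.33.
V_4 = D_5/(r−g) = 11.33/(0.087−0.028) = 192.0339
P₀ = V_4/(1+r)^4 = 192.0339/(1+0.087)^4 = 137.5497

R$137.55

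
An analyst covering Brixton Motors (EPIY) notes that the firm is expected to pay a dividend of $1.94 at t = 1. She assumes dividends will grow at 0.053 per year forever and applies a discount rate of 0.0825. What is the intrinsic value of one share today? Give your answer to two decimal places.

Gordon growth model: P₀ = D₁/(r − g), with D₁ = 1.94 given directly.
P₀ = 1.9400 / (0.0825 − 0.053) = 1.9400 / 0.0295 = 65.7627

$65.76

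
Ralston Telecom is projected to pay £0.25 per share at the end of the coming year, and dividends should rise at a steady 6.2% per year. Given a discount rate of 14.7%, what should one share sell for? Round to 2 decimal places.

£2.94

Gordon growth model: P₀ = D₁/(r − g), with D₁ = 0.25 given directly.
P₀ = 0.2500 / (0.147 − 0.062) = 0.2500 / 0.085 = 2.9412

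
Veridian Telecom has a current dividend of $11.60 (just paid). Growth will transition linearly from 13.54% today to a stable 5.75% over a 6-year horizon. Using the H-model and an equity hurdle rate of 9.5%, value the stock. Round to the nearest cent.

H-model: P₀ = D₀[(1+g_L) + H(g_S−g_L)]/(r−g_L), with H = 6/2 = 3.
P₀ = 11.60 × [(1+0.0575) + 3×(0.1354−0.0575)] / (0.095−0.0575)
   = 11.60 × 1.2912 / 0.0375 = 399.4112

$399.41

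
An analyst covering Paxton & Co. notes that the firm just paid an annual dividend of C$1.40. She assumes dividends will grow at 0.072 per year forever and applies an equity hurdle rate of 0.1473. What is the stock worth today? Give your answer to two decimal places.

C$19.93

Gordon growth model: P₀ = D₁/(r − g). D₁ = 1.40 × (1 + 0.072) = 1.5008.
P₀ = 1.5008 / (0.1473 − 0.072) = 1.5008 / 0.0753 = 19.9309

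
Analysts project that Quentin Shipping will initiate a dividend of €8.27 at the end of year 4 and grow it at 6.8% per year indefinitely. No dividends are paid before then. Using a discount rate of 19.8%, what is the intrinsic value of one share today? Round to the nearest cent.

Deferred-dividend DDM. At t=3 the remaining stream is a growing perpetuity with first payment D_4 = 8.27.
V_3 = D_4/(r−g) = 8.27/(0.198−0.068) = 63.6154
P₀ = V_3/(1+r)^3 = 63.6154/(1+0.198)^3 = 36.9991

€37.00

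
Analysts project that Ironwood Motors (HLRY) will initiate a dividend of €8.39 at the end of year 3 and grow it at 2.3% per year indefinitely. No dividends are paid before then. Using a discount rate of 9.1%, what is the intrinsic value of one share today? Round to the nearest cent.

Deferred-dividend DDM. At t=2 the remaining stream is a growing perpetuity with first payment D_3 = 8.39.
V_2 = D_3/(r−g) = 8.39/(0.091−0.023) = 123.3824
P₀ = V_2/(1+r)^2 = 123.3824/(1+0.091)^2 = 103.6582

€103.66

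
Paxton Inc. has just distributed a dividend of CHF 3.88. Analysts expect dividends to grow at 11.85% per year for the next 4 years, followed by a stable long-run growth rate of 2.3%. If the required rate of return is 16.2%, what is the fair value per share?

Two-stage DDM. Project D₁…D_4 at 0.1185, terminal growth 0.023, discount at r = 0.162.
D_1 = 4.3398
D_2 = 4.8540
D_3 = 5.4292
D_4 = 6.0726
Terminal value at t=4: TV = D_5/(r−g) = 6.2123/(0.162−0.023) = 44.6927
P₀ = 4.3398/(1+0.162)^1 + 4.8540/(1+0.162)^2 + 5.4292/(1+0.162)^3 + 6.0726/(1+0.162)^4 + 44.6927/(1+0.162)^4 = 38.6347

CHF 38.63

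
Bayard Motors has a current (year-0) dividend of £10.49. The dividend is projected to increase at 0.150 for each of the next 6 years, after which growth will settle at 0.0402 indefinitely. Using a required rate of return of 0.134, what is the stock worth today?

£192.65

Two-stage DDM. Project D₁…D_6 at 0.15, terminal growth 0.0402, discount at r = 0.134.
D_1 = 12.0635
D_2 = 13.8730
D_3 = 15.9540
D_4 = 18.3471
D_5 = 21.0991
D_6 = 24.2640
Terminal value at t=6: TV = D_7/(r−g) = 25.2394/(0.134−0.0402) = 269.0770
P₀ = 12.0635/(1+0.134)^1 + 13.8730/(1+0.134)^2 + 15.9540/(1+0.134)^3 + 18.3471/(1+0.134)^4 + 21.0991/(1+0.134)^5 + 24.2640/(1+0.134)^6 + 269.0770/(1+0.134)^6 = 192.6536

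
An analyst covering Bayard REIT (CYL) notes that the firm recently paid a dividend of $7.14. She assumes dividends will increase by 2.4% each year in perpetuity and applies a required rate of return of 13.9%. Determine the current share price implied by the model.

Gordon growth model: P₀ = D₁/(r − g). D₁ = 7.14 × (1 + 0.024) = 7.3114.
P₀ = 7.3114 / (0.139 − 0.024) = 7.3114 / 0.115 = 63.5770

$63.58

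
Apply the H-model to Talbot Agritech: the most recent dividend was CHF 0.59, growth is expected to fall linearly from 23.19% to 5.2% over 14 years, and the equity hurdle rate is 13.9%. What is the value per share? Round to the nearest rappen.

H-model: P₀ = D₀[(1+g_L) + H(g_S−g_L)]/(r−g_L), with H = 14/2 = 7.
P₀ = 0.59 × [(1+0.052) + 7×(0.2319−0.052)] / (0.139−0.052)
   = 0.59 × 2.3113 / 0.087 = 15.6743

CHF 15.67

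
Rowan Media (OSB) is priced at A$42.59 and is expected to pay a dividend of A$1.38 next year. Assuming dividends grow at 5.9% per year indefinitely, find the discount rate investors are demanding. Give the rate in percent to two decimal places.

Rearranging the constant-growth DDM: r = D₁/P₀ + g.
r = 1.3800 / 42.59 + 0.059 = 0.03240 + 0.059 = 0.09140

9.14%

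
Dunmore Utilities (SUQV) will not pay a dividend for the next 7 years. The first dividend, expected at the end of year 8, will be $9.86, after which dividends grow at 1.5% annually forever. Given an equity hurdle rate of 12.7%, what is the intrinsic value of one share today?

Deferred-dividend DDM. At t=7 the remaining stream is a growing perpetuity with first payment D_8 = 9.86.
V_7 = D_8/(r−g) = 9.86/(0.127−0.015) = 88.0357
P₀ = V_7/(1+r)^7 = 88.0357/(1+0.127)^7 = 38.1234

$38.12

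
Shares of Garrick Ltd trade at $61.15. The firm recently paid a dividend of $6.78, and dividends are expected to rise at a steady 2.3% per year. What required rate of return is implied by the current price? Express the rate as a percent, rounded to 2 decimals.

13.64%

Rearranging the constant-growth DDM: r = D₁/P₀ + g.
D₁ = 6.78 × (1 + 0.023) = 6.9359.
r = 6.9359 / 61.15 + 0.023 = 0.11343 + 0.023 = 0.13643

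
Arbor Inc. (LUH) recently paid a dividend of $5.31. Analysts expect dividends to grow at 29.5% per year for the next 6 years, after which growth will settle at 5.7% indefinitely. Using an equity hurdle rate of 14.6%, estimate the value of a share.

$181.25

Two-stage DDM. Project D₁…D_6 at 0.295, terminal growth 0.057, discount at r = 0.146.
D_1 = 6.8764
D_2 = 8.9050
D_3 = 11.5320
D_4 = 14.9339
D_5 = 19.3394
D_6 = 25.0445
Terminal value at t=6: TV = D_7/(r−g) = 26.4721/(0.146−0.057) = 297.4391
P₀ = 6.8764/(1+0.146)^1 + 8.9050/(1+0.146)^2 + 11.5320/(1+0.146)^3 + 14.9339/(1+0.146)^4 + 19.3394/(1+0.146)^5 + 25.0445/(1+0.146)^6 + 297.4391/(1+0.146)^6 = 181.2495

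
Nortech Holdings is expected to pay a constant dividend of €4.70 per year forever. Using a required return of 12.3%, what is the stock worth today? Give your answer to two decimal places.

Zero-growth DDM (perpetuity): P₀ = D/r = 4.70 / 0.123 = 38.2114

€38.21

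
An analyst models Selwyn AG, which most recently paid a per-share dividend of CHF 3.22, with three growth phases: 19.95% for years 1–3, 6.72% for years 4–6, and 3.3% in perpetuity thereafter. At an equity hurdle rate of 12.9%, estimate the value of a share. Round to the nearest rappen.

Three-stage DDM. Project D₁…D_6; terminal Gordon value at t=6 with g = 0.033; discount at r = 0.129.
D_1 = 3.8624
D_2 = 4.6329
D_3 = 5.5572
D_4 = 5.9307
D_5 = 6.3292
D_6 = 6.7545
TV_6 = 6.9774/(0.129−0.033) = 72.6814
P₀ = Σ Dₜ/(1+r)ᵗ + TV_6/(1+r)^6 = 56.3759

CHF 56.38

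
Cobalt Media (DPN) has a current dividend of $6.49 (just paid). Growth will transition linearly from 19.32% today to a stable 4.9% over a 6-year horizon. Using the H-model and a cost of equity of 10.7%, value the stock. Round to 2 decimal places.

$165.79

H-model: P₀ = D₀[(1+g_L) + H(g_S−g_L)]/(r−g_L), with H = 6/2 = 3.
P₀ = 6.49 × [(1+0.049) + 3×(0.1932−0.049)] / (0.107−0.049)
   = 6.49 × 1.4816 / 0.058 = 165.7859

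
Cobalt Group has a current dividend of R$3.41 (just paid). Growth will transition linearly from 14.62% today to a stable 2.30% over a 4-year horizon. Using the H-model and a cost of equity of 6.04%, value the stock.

R$115.74

H-model: P₀ = D₀[(1+g_L) + H(g_S−g_L)]/(r−g_L), with H = 4/2 = 2.
P₀ = 3.41 × [(1+0.023) + 2×(0.1462−0.023)] / (0.0604−0.023)
   = 3.41 × 1.2694 / 0.0374 = 115.7394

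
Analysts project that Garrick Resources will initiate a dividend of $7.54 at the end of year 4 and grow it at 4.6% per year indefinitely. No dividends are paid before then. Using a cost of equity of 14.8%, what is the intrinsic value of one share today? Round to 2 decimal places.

$48.86

Deferred-dividend DDM. At t=3 the remaining stream is a growing perpetuity with first payment D_4 = 7.54.
V_3 = D_4/(r−g) = 7.54/(0.148−0.046) = 73.9216
P₀ = V_3/(1+r)^3 = 73.9216/(1+0.148)^3 = 48.8591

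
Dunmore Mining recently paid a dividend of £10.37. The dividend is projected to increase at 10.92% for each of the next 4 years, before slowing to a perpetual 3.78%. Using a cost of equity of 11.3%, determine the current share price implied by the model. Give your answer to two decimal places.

Two-stage DDM. Project D₁…D_4 at 0.1092, terminal growth 0.0378, discount at r = 0.113.
D_1 = 11.5024
D_2 = 12.7585
D_3 = 14.1517
D_4 = 15.6971
Terminal value at t=4: TV = D_5/(r−g) = 16.2904/(0.113−0.0378) = 216.6277
P₀ = 11.5024/(1+0.113)^1 + 12.7585/(1+0.113)^2 + 14.1517/(1+0.113)^3 + 15.6971/(1+0.113)^4 + 216.6277/(1+0.113)^4 = 182.2942

£182.29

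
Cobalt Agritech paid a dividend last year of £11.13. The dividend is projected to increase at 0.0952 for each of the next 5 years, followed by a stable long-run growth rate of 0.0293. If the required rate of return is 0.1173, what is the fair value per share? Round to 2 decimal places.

£170.24

Two-stage DDM. Project D₁…D_5 at 0.0952, terminal growth 0.0293, discount at r = 0.1173.
D_1 = 12.1896
D_2 = 13.3500
D_3 = 14.6209
D_4 = 16.0129
D_5 = 17.5373
Terminal value at t=5: TV = D_6/(r−g) = 18.0511/(0.1173−0.0293) = 205.1264
P₀ = 12.1896/(1+0.1173)^1 + 13.3500/(1+0.1173)^2 + 14.6209/(1+0.1173)^3 + 16.0129/(1+0.1173)^4 + 17.5373/(1+0.1173)^5 + 205.1264/(1+0.1173)^5 = 170.2410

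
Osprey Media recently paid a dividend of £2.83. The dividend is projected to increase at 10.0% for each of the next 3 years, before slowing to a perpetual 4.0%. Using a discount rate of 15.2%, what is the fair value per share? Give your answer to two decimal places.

Two-stage DDM. Project D₁…D_3 at 0.1, terminal growth 0.04, discount at r = 0.152.
D_1 = 3.1130
D_2 = 3.4243
D_3 = 3.7667
Terminal value at t=3: TV = D_4/(r−g) = 3.9174/(0.152−0.04) = 34.9768
P₀ = 3.1130/(1+0.152)^1 + 3.4243/(1+0.152)^2 + 3.7667/(1+0.152)^3 + 34.9768/(1+0.152)^3 = 30.6246

£30.62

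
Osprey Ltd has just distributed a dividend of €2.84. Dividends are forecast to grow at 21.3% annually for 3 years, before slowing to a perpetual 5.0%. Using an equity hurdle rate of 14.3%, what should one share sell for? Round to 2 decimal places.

€47.93

Two-stage DDM. Project D₁…D_3 at 0.213, terminal growth 0.05, discount at r = 0.143.
D_1 = 3.4449
D_2 = 4.1787
D_3 = 5.0687
Terminal value at t=3: TV = D_4/(r−g) = 5.3222/(0.143−0.05) = 57.2278
P₀ = 3.4449/(1+0.143)^1 + 4.1787/(1+0.143)^2 + 5.0687/(1+0.143)^3 + 57.2278/(1+0.143)^3 = 47.9306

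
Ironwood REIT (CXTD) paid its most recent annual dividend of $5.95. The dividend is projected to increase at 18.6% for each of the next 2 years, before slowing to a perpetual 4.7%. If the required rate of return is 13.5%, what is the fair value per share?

Two-stage DDM. Project D₁…D_2 at 0.186, terminal growth 0.047, discount at r = 0.135.
D_1 = 7.0567
D_2 = 8.3692
Terminal value at t=2: TV = D_3/(r−g) = 8.7626/(0.135−0.047) = 99.5750
P₀ = 7.0567/(1+0.135)^1 + 8.3692/(1+0.135)^2 + 99.5750/(1+0.135)^2 = 90.0104

$90.01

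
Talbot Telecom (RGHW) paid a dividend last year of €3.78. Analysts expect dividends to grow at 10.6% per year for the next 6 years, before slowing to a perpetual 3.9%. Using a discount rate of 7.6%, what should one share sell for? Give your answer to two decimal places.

€150.19

Two-stage DDM. Project D₁…D_6 at 0.106, terminal growth 0.039, discount at r = 0.076.
D_1 = 4.1807
D_2 = 4.6238
D_3 = 5.1140
D_4 = 5.6560
D_5 = 6.2556
D_6 = 6.9187
Terminal value at t=6: TV = D_7/(r−g) = 7.1885/(0.076−0.039) = 194.2837
P₀ = 4.1807/(1+0.076)^1 + 4.6238/(1+0.076)^2 + 5.1140/(1+0.076)^3 + 5.6560/(1+0.076)^4 + 6.2556/(1+0.076)^5 + 6.9187/(1+0.076)^6 + 194.2837/(1+0.076)^6 = 150.1870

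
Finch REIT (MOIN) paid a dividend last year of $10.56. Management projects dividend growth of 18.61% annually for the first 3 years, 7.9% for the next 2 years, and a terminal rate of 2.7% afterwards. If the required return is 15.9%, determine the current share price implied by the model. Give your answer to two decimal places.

Three-stage DDM. Project D₁…D_5; terminal Gordon value at t=5 with g = 0.027; discount at r = 0.159.
D_1 = 12.5252
D_2 = 14.8562
D_3 = 17.6209
D_4 = 19.0129
D_5 = 20.5150
TV_5 = 21.0689/(0.159−0.027) = 159.6126
P₀ = Σ Dₜ/(1+r)ᵗ + TV_5/(1+r)^5 = 129.8534

$129.85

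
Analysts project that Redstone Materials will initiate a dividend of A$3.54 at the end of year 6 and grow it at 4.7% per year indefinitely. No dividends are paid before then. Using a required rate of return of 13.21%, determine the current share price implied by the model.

A$22.37

Deferred-dividend DDM. At t=5 the remaining stream is a growing perpetuity with first payment D_6 = 3.54.
V_5 = D_6/(r−g) = 3.54/(0.1321−0.047) = 41.5981
P₀ = V_5/(1+r)^5 = 41.5981/(1+0.1321)^5 = 22.3692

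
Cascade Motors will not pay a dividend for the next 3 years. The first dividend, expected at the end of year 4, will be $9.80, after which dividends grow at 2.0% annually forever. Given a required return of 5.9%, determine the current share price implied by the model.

$211.58

Deferred-dividend DDM. At t=3 the remaining stream is a growing perpetuity with first payment D_4 = 9.80.
V_3 = D_4/(r−g) = 9.80/(0.059−0.02) = 251.2821
P₀ = V_3/(1+r)^3 = 251.2821/(1+0.059)^3 = 211.5795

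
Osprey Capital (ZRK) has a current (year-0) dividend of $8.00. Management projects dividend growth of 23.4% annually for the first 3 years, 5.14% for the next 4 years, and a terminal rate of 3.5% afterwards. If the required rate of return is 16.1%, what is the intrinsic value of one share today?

$110.39

Three-stage DDM. Project D₁…D_7; terminal Gordon value at t=7 with g = 0.035; discount at r = 0.161.
D_1 = 9.8720
D_2 = 12.1820
D_3 = 15.0326
D_4 = 15.8053
D_5 = 16.6177
D_6 = 17.4719
D_7 = 18.3699
TV_7 = 19.0129/(0.161−0.035) = 150.8958
P₀ = Σ Dₜ/(1+r)ᵗ + TV_7/(1+r)^7 = 110.3888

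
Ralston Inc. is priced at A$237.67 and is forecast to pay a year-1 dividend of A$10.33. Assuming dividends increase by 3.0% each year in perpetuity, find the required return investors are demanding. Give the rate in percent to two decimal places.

Rearranging the constant-growth DDM: r = D₁/P₀ + g.
r = 10.3300 / 237.67 + 0.03 = 0.04346 + 0.03 = 0.07346

7.35%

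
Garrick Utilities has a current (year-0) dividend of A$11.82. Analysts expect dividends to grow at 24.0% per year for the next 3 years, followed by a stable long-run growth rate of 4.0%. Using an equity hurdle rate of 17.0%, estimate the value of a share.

Two-stage DDM. Project D₁…D_3 at 0.24, terminal growth 0.04, discount at r = 0.17.
D_1 = 14.6568
D_2 = 18.1744
D_3 = 22.5363
Terminal value at t=3: TV = D_4/(r−g) = 23.4377/(0.17−0.04) = 180.2904
P₀ = 14.6568/(1+0.17)^1 + 18.1744/(1+0.17)^2 + 22.5363/(1+0.17)^3 + 180.2904/(1+0.17)^3 = 152.4428

A$152.44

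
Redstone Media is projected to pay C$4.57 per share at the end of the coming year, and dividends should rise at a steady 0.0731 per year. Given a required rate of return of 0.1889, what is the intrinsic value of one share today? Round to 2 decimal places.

C$39.46

Gordon growth model: P₀ = D₁/(r − g), with D₁ = 4.57 given directly.
P₀ = 4.5700 / (0.1889 − 0.0731) = 4.5700 / 0.1158 = 39.4646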